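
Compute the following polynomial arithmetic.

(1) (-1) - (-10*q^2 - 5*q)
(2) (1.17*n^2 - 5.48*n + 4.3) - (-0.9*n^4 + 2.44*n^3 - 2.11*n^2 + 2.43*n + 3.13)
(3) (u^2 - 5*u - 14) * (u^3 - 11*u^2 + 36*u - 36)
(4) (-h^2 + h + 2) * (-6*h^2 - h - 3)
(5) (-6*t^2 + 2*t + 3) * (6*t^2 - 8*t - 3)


(1) = 10*q^2 + 5*q - 1
(2) = 0.9*n^4 - 2.44*n^3 + 3.28*n^2 - 7.91*n + 1.17
(3) = u^5 - 16*u^4 + 77*u^3 - 62*u^2 - 324*u + 504
(4) = 6*h^4 - 5*h^3 - 10*h^2 - 5*h - 6
(5) = -36*t^4 + 60*t^3 + 20*t^2 - 30*t - 9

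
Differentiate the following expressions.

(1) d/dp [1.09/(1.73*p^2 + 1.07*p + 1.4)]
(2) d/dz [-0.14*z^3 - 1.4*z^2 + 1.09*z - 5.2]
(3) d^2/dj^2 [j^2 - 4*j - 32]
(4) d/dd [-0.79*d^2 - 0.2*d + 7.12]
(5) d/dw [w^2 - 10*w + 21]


(1) = (-3.7714*p - 1.1663)/(1.73*p^2 + 1.07*p + 1.4)^2
(2) = -0.42*z^2 - 2.8*z + 1.09
(3) = 2
(4) = -1.58*d - 0.2
(5) = 2*w - 10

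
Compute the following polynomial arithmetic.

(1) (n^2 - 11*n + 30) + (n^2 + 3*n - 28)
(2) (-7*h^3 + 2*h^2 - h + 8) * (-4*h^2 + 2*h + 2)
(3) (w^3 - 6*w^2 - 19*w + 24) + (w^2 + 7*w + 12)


(1) = 2*n^2 - 8*n + 2
(2) = 28*h^5 - 22*h^4 - 6*h^3 - 30*h^2 + 14*h + 16
(3) = w^3 - 5*w^2 - 12*w + 36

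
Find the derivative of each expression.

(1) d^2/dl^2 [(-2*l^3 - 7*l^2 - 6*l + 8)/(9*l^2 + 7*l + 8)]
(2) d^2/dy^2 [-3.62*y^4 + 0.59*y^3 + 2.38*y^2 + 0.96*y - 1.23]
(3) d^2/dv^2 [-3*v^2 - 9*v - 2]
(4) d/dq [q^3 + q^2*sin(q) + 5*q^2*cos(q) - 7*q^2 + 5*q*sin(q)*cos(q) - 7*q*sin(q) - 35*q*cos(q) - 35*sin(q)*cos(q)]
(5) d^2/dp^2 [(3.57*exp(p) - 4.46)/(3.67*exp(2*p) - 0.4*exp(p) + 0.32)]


(1) = 2*(l^3 + 3120*l^2 + 2424*l - 296)/(729*l^6 + 1701*l^5 + 3267*l^4 + 3367*l^3 + 2904*l^2 + 1344*l + 512)
(2) = -43.44*y^2 + 3.54*y + 4.76
(3) = -6
(4) = -5*q^2*sin(q) + q^2*cos(q) + 3*q^2 + 37*q*sin(q) + 3*q*cos(q) + 5*q*cos(2*q) - 14*q - 7*sin(q) + 5*sin(2*q)/2 - 35*cos(q) - 35*cos(2*q)
(5) = (48.083973*exp(4*p) - 235.044416*exp(3*p) - 5.513808*exp(2*p) + 20.694656*exp(p) - 0.205312)*exp(p)/(49.430863*exp(6*p) - 16.16268*exp(5*p) + 14.691744*exp(4*p) - 2.88256*exp(3*p) + 1.281024*exp(2*p) - 0.12288*exp(p) + 0.032768)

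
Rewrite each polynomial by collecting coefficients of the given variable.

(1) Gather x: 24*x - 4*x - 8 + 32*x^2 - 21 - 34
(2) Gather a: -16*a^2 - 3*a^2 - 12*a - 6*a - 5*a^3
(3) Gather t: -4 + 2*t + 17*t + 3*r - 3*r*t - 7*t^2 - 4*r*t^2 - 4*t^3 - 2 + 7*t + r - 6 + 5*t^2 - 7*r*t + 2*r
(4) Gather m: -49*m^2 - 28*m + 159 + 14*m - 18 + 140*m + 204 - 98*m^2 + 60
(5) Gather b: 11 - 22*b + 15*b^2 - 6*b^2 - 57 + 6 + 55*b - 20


(1) = 32*x^2 + 20*x - 63
(2) = -5*a^3 - 19*a^2 - 18*a
(3) = 6*r - 4*t^3 + t^2*(-4*r - 2) + t*(26 - 10*r) - 12
(4) = -147*m^2 + 126*m + 405
(5) = 9*b^2 + 33*b - 60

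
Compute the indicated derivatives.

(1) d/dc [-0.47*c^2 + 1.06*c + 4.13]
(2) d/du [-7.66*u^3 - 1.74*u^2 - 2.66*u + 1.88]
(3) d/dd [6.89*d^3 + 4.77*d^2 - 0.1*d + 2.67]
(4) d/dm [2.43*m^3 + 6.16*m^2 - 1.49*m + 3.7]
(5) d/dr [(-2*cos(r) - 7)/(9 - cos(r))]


(1) = 1.06 - 0.94*c
(2) = -22.98*u^2 - 3.48*u - 2.66
(3) = 20.67*d^2 + 9.54*d - 0.1
(4) = 7.29*m^2 + 12.32*m - 1.49
(5) = 25*sin(r)/(cos(r) - 9)^2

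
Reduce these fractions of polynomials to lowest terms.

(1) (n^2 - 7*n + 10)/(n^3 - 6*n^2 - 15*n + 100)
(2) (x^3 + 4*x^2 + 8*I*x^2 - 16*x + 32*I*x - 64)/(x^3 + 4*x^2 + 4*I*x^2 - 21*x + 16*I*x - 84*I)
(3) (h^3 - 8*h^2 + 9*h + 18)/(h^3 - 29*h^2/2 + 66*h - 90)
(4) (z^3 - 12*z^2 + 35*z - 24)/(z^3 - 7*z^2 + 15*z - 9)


(1) = (n - 2)/(n^2 - n - 20)
(2) = (x^2 + x*(4 + 4*I) + 16*I)/(x^2 + 4*x - 21)
(3) = (2*h^2 - 4*h - 6)/(2*h^2 - 17*h + 30)
(4) = (z - 8)/(z - 3)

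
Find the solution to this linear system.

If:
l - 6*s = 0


Then:
l = 6*s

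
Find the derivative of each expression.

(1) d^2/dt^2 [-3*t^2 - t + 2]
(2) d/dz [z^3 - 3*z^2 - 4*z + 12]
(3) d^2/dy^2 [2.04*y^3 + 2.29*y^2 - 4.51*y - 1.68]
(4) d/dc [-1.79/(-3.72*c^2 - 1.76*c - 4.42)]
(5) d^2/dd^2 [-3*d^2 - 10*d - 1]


(1) = -6
(2) = 3*z^2 - 6*z - 4
(3) = 12.24*y + 4.58
(4) = (-13.3176*c - 3.1504)/(3.72*c^2 + 1.76*c + 4.42)^2
(5) = -6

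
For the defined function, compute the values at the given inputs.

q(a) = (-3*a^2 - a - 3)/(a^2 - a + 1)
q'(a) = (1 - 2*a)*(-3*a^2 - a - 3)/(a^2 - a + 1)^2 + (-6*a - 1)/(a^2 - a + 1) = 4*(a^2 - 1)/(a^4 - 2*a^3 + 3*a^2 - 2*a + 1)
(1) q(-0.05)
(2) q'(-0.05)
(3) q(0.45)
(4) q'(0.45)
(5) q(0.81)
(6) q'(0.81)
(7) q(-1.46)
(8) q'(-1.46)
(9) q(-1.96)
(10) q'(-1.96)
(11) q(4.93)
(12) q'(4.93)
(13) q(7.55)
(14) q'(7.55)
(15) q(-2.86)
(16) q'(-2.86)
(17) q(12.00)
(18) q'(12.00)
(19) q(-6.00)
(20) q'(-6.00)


(1) = -2.81
(2) = -3.60
(3) = -5.39
(4) = -5.63
(5) = -6.83
(6) = -1.92
(7) = -1.73
(8) = 0.21
(9) = -1.85
(10) = 0.25
(11) = -3.97
(12) = 0.22
(13) = -3.60
(14) = 0.09
(15) = -2.05
(16) = 0.20
(17) = -3.36
(18) = 0.03
(19) = -2.44
(20) = 0.08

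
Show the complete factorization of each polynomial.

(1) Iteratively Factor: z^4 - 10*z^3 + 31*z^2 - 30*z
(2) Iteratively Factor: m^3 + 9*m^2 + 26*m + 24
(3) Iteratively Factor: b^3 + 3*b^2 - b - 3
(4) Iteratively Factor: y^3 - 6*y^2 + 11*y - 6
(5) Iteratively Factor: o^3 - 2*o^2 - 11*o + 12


(1) = (z - 5)*(z^3 - 5*z^2 + 6*z) = z*(z - 5)*(z^2 - 5*z + 6) = z*(z - 5)*(z - 2)*(z - 3)
(2) = (m + 4)*(m^2 + 5*m + 6) = (m + 2)*(m + 4)*(m + 3)
(3) = (b + 1)*(b^2 + 2*b - 3) = (b + 1)*(b + 3)*(b - 1)
(4) = (y - 2)*(y^2 - 4*y + 3) = (y - 3)*(y - 2)*(y - 1)
(5) = (o - 1)*(o^2 - o - 12) = (o - 4)*(o - 1)*(o + 3)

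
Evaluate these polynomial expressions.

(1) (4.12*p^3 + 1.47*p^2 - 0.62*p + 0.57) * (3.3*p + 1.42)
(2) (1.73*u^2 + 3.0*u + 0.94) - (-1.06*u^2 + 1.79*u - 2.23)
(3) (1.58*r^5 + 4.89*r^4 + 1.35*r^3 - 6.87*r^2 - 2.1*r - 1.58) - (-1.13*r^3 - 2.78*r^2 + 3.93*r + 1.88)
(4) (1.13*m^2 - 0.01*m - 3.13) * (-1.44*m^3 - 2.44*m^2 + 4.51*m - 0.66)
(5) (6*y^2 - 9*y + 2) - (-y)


(1) = 13.596*p^4 + 10.7014*p^3 + 0.0414*p^2 + 1.0006*p + 0.8094
(2) = 2.79*u^2 + 1.21*u + 3.17
(3) = 1.58*r^5 + 4.89*r^4 + 2.48*r^3 - 4.09*r^2 - 6.03*r - 3.46
(4) = -1.6272*m^5 - 2.7428*m^4 + 9.6279*m^3 + 6.8463*m^2 - 14.1097*m + 2.0658
(5) = 6*y^2 - 8*y + 2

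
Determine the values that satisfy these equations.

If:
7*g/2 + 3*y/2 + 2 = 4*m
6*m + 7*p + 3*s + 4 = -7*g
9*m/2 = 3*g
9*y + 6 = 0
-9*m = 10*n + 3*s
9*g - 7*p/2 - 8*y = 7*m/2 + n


Then:
g = -6/5
m = -4/5
n = -11/18
p = -37/63
s = 599/135
y = -2/3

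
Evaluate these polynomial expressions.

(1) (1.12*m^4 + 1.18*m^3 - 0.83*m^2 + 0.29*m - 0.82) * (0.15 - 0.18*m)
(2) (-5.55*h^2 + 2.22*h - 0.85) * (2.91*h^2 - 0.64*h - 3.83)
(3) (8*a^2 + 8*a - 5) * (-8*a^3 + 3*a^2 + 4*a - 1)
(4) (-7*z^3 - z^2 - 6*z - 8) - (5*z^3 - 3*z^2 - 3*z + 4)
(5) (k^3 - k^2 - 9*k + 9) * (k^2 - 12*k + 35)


(1) = -0.2016*m^5 - 0.0444*m^4 + 0.3264*m^3 - 0.1767*m^2 + 0.1911*m - 0.123
(2) = -16.1505*h^4 + 10.0122*h^3 + 17.3622*h^2 - 7.9586*h + 3.2555
(3) = -64*a^5 - 40*a^4 + 96*a^3 + 9*a^2 - 28*a + 5
(4) = -12*z^3 + 2*z^2 - 3*z - 12
(5) = k^5 - 13*k^4 + 38*k^3 + 82*k^2 - 423*k + 315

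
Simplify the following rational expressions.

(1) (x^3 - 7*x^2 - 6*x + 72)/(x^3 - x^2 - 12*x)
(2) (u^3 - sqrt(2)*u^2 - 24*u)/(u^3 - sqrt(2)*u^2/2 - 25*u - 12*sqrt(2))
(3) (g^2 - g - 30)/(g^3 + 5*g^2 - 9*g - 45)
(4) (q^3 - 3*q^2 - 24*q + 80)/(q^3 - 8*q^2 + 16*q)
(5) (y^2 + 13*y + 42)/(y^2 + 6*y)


(1) = (x - 6)/x
(2) = 2*u/(2*u + sqrt(2))
(3) = (g - 6)/(g^2 - 9)
(4) = (q + 5)/q
(5) = (y + 7)/y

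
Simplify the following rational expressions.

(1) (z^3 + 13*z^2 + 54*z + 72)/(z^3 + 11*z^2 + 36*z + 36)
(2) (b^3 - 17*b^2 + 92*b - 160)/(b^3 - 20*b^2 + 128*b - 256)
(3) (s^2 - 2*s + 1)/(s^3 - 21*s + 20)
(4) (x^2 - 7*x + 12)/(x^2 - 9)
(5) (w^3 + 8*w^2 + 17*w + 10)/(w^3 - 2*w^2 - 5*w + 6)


(1) = (z + 4)/(z + 2)
(2) = (b - 5)/(b - 8)
(3) = (s - 1)/(s^2 + s - 20)
(4) = (x - 4)/(x + 3)
(5) = (w^2 + 6*w + 5)/(w^2 - 4*w + 3)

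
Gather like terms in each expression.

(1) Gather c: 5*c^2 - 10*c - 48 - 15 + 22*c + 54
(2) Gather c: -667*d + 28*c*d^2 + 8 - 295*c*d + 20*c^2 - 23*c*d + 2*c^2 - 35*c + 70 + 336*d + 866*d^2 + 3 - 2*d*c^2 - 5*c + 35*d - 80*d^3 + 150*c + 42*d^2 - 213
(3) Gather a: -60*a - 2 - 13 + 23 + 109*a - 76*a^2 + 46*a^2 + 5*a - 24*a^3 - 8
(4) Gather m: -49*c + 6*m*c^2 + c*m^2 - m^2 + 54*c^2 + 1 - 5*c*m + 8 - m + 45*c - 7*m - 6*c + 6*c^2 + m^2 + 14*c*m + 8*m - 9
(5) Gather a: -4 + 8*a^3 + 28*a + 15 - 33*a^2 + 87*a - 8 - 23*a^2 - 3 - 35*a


(1) = 5*c^2 + 12*c - 9
(2) = c^2*(22 - 2*d) + c*(28*d^2 - 318*d + 110) - 80*d^3 + 908*d^2 - 296*d - 132
(3) = -24*a^3 - 30*a^2 + 54*a
(4) = 60*c^2 + c*m^2 - 10*c + m*(6*c^2 + 9*c)
(5) = 8*a^3 - 56*a^2 + 80*a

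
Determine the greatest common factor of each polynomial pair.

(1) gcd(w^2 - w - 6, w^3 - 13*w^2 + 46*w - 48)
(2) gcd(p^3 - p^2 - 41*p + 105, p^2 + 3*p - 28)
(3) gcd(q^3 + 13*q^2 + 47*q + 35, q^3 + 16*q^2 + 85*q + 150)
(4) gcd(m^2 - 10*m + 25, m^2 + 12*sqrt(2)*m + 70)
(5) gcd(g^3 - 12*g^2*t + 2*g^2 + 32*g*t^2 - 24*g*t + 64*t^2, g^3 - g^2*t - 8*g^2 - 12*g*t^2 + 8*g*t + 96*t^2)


(1) = gcd((w - 3)*(w + 2), (w - 8)*(w - 3)*(w - 2)) = w - 3
(2) = gcd((p - 5)*(p - 3)*(p + 7), (p - 4)*(p + 7)) = p + 7
(3) = gcd((q + 1)*(q + 5)*(q + 7), (q + 5)^2*(q + 6)) = q + 5
(4) = 1
(5) = -g + 4*t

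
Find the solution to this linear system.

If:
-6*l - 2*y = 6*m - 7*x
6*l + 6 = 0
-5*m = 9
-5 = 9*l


Then:
No Solution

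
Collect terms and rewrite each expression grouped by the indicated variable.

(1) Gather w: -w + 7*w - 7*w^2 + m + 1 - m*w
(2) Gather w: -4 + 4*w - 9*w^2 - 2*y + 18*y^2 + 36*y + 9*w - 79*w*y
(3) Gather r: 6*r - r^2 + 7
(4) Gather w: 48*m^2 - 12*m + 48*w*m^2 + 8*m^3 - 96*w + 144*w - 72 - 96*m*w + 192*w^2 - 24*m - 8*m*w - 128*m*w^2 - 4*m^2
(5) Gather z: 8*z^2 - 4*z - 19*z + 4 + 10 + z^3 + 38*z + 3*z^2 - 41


(1) = m - 7*w^2 + w*(6 - m) + 1
(2) = -9*w^2 + w*(13 - 79*y) + 18*y^2 + 34*y - 4
(3) = -r^2 + 6*r + 7
(4) = 8*m^3 + 44*m^2 - 36*m + w^2*(192 - 128*m) + w*(48*m^2 - 104*m + 48) - 72
(5) = z^3 + 11*z^2 + 15*z - 27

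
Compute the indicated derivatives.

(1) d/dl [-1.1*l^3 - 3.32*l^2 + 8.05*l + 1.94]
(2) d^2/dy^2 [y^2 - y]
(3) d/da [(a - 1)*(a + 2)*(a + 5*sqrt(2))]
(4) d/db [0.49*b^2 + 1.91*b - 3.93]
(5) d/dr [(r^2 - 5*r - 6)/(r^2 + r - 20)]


(1) = -3.3*l^2 - 6.64*l + 8.05
(2) = 2
(3) = 3*a^2 + 2*a + 10*sqrt(2)*a - 2 + 5*sqrt(2)
(4) = 0.98*b + 1.91
(5) = 2*(3*r^2 - 14*r + 53)/(r^4 + 2*r^3 - 39*r^2 - 40*r + 400)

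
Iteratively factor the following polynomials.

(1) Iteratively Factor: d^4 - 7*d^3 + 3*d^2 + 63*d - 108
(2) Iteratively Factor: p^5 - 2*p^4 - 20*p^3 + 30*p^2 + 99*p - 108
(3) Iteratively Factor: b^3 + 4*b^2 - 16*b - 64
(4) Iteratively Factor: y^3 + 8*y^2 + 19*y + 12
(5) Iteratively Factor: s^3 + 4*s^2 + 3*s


(1) = (d - 3)*(d^3 - 4*d^2 - 9*d + 36) = (d - 3)*(d + 3)*(d^2 - 7*d + 12) = (d - 3)^2*(d + 3)*(d - 4)
(2) = (p - 4)*(p^4 + 2*p^3 - 12*p^2 - 18*p + 27) = (p - 4)*(p + 3)*(p^3 - p^2 - 9*p + 9) = (p - 4)*(p + 3)^2*(p^2 - 4*p + 3) = (p - 4)*(p - 1)*(p + 3)^2*(p - 3)
(3) = (b + 4)*(b^2 - 16) = (b + 4)^2*(b - 4)
(4) = (y + 4)*(y^2 + 4*y + 3) = (y + 1)*(y + 4)*(y + 3)
(5) = (s + 1)*(s^2 + 3*s) = (s + 1)*(s + 3)*(s)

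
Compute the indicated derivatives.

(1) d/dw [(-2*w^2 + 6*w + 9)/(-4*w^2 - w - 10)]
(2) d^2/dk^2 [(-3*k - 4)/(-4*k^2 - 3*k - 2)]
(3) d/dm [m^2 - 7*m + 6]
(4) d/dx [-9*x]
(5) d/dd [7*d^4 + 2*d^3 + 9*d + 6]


(1) = (26*w^2 + 112*w - 51)/(16*w^4 + 8*w^3 + 81*w^2 + 20*w + 100)
(2) = 2*((3*k + 4)*(8*k + 3)^2 - (36*k + 25)*(4*k^2 + 3*k + 2))/(4*k^2 + 3*k + 2)^3
(3) = 2*m - 7
(4) = -9
(5) = 28*d^3 + 6*d^2 + 9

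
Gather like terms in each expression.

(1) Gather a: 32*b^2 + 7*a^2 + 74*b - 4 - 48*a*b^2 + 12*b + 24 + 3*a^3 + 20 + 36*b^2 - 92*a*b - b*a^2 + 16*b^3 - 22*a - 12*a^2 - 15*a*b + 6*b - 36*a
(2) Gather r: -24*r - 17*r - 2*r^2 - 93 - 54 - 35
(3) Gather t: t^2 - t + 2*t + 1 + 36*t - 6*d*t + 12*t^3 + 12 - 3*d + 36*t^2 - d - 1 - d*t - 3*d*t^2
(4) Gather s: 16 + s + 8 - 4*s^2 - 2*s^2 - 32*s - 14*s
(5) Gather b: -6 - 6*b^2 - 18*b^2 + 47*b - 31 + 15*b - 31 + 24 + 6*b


(1) = 3*a^3 + a^2*(-b - 5) + a*(-48*b^2 - 107*b - 58) + 16*b^3 + 68*b^2 + 92*b + 40
(2) = -2*r^2 - 41*r - 182
(3) = -4*d + 12*t^3 + t^2*(37 - 3*d) + t*(37 - 7*d) + 12
(4) = -6*s^2 - 45*s + 24
(5) = -24*b^2 + 68*b - 44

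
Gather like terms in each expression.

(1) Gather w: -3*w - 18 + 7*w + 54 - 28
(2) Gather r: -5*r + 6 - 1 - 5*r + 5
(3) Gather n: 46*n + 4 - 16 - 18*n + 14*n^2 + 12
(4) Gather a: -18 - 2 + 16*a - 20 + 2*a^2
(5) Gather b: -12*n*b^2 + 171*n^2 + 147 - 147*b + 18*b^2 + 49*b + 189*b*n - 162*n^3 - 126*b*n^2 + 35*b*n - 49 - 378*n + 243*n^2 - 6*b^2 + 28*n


(1) = 4*w + 8
(2) = 10 - 10*r
(3) = 14*n^2 + 28*n
(4) = 2*a^2 + 16*a - 40
(5) = b^2*(12 - 12*n) + b*(-126*n^2 + 224*n - 98) - 162*n^3 + 414*n^2 - 350*n + 98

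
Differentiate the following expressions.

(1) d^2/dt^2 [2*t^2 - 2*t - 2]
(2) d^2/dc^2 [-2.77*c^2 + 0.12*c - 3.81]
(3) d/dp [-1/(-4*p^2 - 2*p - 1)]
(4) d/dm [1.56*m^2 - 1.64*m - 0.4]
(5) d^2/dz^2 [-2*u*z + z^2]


(1) = 4
(2) = -5.54000000000000
(3) = 2*(-4*p - 1)/(4*p^2 + 2*p + 1)^2
(4) = 3.12*m - 1.64
(5) = 2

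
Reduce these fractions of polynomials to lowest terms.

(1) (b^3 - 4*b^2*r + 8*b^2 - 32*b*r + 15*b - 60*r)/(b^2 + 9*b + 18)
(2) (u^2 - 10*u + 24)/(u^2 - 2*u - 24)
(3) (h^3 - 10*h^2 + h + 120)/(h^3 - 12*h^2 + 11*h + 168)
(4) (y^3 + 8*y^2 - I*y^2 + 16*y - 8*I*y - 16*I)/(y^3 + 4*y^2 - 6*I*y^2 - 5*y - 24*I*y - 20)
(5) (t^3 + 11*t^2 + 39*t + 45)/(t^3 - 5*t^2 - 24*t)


(1) = (b^2 - 4*b*r + 5*b - 20*r)/(b + 6)
(2) = (u - 4)/(u + 4)
(3) = (h - 5)/(h - 7)
(4) = (y + 4)/(y - 5*I)
(5) = (t^2 + 8*t + 15)/(t^2 - 8*t)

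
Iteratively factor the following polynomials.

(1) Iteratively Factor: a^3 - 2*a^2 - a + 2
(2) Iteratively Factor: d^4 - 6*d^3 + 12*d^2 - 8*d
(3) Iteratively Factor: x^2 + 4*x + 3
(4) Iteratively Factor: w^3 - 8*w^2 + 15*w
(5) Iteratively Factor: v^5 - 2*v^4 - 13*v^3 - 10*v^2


(1) = (a + 1)*(a^2 - 3*a + 2) = (a - 1)*(a + 1)*(a - 2)
(2) = (d)*(d^3 - 6*d^2 + 12*d - 8) = d*(d - 2)*(d^2 - 4*d + 4) = d*(d - 2)^2*(d - 2)
(3) = (x + 1)*(x + 3)
(4) = (w - 5)*(w^2 - 3*w) = w*(w - 5)*(w - 3)
(5) = (v + 2)*(v^4 - 4*v^3 - 5*v^2) = (v - 5)*(v + 2)*(v^3 + v^2) = v*(v - 5)*(v + 2)*(v^2 + v) = v*(v - 5)*(v + 1)*(v + 2)*(v)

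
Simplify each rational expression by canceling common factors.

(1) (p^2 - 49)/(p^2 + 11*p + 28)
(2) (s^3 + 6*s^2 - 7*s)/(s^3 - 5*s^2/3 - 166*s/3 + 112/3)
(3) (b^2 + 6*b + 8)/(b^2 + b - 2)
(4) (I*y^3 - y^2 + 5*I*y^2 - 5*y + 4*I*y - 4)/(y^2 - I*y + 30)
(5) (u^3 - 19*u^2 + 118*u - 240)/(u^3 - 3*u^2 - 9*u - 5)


(1) = (p - 7)/(p + 4)
(2) = (3*s^2 - 3*s)/(3*s^2 - 26*s + 16)
(3) = (b + 4)/(b - 1)
(4) = (I*y^3 + y^2*(-1 + 5*I) + y*(-5 + 4*I) - 4)/(y^2 - I*y + 30)
(5) = (u^2 - 14*u + 48)/(u^2 + 2*u + 1)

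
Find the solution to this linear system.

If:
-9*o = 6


Then:
o = -2/3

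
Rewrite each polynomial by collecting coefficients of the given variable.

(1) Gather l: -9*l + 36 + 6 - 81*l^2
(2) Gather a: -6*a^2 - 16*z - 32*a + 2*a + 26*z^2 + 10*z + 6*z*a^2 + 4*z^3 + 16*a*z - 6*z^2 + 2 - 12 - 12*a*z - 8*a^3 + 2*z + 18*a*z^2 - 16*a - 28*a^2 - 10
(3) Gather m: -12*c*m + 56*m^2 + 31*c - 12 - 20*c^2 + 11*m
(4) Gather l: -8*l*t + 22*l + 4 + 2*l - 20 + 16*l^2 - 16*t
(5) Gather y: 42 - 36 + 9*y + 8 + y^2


(1) = -81*l^2 - 9*l + 42
(2) = -8*a^3 + a^2*(6*z - 34) + a*(18*z^2 + 4*z - 46) + 4*z^3 + 20*z^2 - 4*z - 20
(3) = -20*c^2 + 31*c + 56*m^2 + m*(11 - 12*c) - 12
(4) = 16*l^2 + l*(24 - 8*t) - 16*t - 16
(5) = y^2 + 9*y + 14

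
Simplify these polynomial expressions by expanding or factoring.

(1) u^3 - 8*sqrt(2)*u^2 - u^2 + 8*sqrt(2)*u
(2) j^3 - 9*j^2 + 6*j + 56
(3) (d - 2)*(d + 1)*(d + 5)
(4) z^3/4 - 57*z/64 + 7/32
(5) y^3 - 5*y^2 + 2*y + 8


(1) = u*(u - 1)*(u - 8*sqrt(2))
(2) = (j - 7)*(j - 4)*(j + 2)
(3) = d^3 + 4*d^2 - 7*d - 10
(4) = (z/4 + 1/2)*(z - 7/4)*(z - 1/4)
(5) = (y - 4)*(y - 2)*(y + 1)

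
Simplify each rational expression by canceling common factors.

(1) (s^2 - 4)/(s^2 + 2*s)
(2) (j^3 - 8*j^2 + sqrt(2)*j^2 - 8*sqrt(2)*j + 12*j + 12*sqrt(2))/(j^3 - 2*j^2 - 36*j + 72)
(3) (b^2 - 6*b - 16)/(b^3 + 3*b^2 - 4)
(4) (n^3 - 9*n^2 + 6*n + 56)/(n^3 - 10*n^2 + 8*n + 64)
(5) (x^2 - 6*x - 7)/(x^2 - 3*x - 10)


(1) = (s - 2)/s
(2) = (j + sqrt(2))/(j + 6)
(3) = (b - 8)/(b^2 + b - 2)
(4) = (n - 7)/(n - 8)
(5) = (x^2 - 6*x - 7)/(x^2 - 3*x - 10)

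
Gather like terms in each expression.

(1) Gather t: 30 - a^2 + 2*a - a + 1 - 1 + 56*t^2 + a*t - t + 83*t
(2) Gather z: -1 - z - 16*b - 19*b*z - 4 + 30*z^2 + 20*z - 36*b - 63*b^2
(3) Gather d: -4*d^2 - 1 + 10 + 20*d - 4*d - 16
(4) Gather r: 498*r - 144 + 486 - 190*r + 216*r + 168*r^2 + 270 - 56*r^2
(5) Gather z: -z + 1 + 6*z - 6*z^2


(1) = -a^2 + a + 56*t^2 + t*(a + 82) + 30
(2) = -63*b^2 - 52*b + 30*z^2 + z*(19 - 19*b) - 5
(3) = -4*d^2 + 16*d - 7
(4) = 112*r^2 + 524*r + 612
(5) = -6*z^2 + 5*z + 1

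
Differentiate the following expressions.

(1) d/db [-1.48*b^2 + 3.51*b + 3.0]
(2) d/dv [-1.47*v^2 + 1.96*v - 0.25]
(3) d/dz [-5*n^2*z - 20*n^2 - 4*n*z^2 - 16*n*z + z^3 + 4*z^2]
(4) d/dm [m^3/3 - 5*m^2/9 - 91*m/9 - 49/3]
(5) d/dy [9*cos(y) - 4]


(1) = 3.51 - 2.96*b
(2) = 1.96 - 2.94*v
(3) = -5*n^2 - 8*n*z - 16*n + 3*z^2 + 8*z
(4) = m^2 - 10*m/9 - 91/9
(5) = -9*sin(y)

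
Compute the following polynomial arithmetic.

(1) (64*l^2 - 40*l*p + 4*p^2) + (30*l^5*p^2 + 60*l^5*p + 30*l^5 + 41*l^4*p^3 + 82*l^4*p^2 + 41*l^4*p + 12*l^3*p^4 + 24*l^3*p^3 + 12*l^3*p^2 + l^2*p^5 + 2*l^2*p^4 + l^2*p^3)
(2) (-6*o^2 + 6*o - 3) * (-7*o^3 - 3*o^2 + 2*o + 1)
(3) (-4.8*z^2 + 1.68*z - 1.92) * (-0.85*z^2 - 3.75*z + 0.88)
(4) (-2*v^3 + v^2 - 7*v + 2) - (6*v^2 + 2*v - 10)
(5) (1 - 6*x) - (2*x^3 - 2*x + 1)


(1) = 30*l^5*p^2 + 60*l^5*p + 30*l^5 + 41*l^4*p^3 + 82*l^4*p^2 + 41*l^4*p + 12*l^3*p^4 + 24*l^3*p^3 + 12*l^3*p^2 + l^2*p^5 + 2*l^2*p^4 + l^2*p^3 + 64*l^2 - 40*l*p + 4*p^2
(2) = 42*o^5 - 24*o^4 - 9*o^3 + 15*o^2 - 3
(3) = 4.08*z^4 + 16.572*z^3 - 8.892*z^2 + 8.6784*z - 1.6896
(4) = -2*v^3 - 5*v^2 - 9*v + 12
(5) = -2*x^3 - 4*x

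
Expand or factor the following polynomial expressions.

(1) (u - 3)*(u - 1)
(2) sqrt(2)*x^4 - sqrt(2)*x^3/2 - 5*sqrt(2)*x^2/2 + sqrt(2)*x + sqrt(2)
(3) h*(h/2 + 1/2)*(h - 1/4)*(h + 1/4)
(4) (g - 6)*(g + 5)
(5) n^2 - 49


(1) = u^2 - 4*u + 3
(2) = (x - 1)*(x - sqrt(2))*(x + sqrt(2))*(sqrt(2)*x + sqrt(2)/2)
(3) = h^4/2 + h^3/2 - h^2/32 - h/32
(4) = g^2 - g - 30
(5) = (n - 7)*(n + 7)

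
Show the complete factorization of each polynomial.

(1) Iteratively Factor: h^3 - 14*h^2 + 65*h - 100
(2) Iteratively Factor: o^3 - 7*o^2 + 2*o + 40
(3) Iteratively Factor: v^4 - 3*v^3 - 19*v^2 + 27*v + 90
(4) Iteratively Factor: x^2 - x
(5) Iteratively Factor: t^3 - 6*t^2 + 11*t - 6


(1) = (h - 5)*(h^2 - 9*h + 20) = (h - 5)*(h - 4)*(h - 5)
(2) = (o - 4)*(o^2 - 3*o - 10) = (o - 5)*(o - 4)*(o + 2)
(3) = (v + 2)*(v^3 - 5*v^2 - 9*v + 45) = (v + 2)*(v + 3)*(v^2 - 8*v + 15) = (v - 3)*(v + 2)*(v + 3)*(v - 5)
(4) = (x)*(x - 1)
(5) = (t - 2)*(t^2 - 4*t + 3) = (t - 2)*(t - 1)*(t - 3)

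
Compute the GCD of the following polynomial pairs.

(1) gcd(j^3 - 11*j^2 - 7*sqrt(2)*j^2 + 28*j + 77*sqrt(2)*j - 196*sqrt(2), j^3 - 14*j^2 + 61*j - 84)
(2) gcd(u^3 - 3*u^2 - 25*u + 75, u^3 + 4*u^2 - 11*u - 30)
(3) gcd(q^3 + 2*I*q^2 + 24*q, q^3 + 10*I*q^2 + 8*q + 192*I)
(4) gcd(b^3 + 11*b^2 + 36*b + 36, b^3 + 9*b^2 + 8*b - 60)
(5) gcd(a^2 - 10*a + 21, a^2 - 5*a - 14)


(1) = j^2 - 11*j + 28
(2) = gcd((u - 5)*(u - 3)*(u + 5), (u - 3)*(u + 2)*(u + 5)) = u^2 + 2*u - 15
(3) = q^2 + 2*I*q + 24
(4) = gcd((b + 2)*(b + 3)*(b + 6), (b - 2)*(b + 5)*(b + 6)) = b + 6
(5) = a - 7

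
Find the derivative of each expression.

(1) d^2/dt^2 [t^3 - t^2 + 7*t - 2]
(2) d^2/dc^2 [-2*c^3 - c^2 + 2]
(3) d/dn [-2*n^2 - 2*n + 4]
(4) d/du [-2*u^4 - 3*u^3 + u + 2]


(1) = 6*t - 2
(2) = -12*c - 2
(3) = -4*n - 2
(4) = -8*u^3 - 9*u^2 + 1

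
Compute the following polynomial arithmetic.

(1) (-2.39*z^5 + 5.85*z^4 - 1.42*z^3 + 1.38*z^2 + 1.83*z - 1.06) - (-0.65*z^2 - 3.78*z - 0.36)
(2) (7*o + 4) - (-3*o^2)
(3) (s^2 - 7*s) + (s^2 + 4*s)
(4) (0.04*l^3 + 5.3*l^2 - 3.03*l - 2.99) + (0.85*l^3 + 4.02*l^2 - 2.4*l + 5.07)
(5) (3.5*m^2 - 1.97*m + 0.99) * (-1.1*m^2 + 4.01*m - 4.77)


(1) = -2.39*z^5 + 5.85*z^4 - 1.42*z^3 + 2.03*z^2 + 5.61*z - 0.7
(2) = 3*o^2 + 7*o + 4
(3) = 2*s^2 - 3*s
(4) = 0.89*l^3 + 9.32*l^2 - 5.43*l + 2.08
(5) = -3.85*m^4 + 16.202*m^3 - 25.6837*m^2 + 13.3668*m - 4.7223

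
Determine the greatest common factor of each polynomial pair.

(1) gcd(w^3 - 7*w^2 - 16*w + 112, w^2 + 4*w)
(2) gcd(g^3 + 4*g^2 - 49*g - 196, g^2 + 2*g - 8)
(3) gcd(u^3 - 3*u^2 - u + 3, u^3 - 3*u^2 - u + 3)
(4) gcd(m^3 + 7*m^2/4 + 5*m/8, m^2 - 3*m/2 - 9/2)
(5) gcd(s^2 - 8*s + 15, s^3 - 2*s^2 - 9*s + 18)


(1) = w + 4
(2) = g + 4
(3) = u^3 - 3*u^2 - u + 3
(4) = gcd(m*(m + 1/2)*(m + 5/4), (m - 3)*(m + 3/2)) = 1
(5) = s - 3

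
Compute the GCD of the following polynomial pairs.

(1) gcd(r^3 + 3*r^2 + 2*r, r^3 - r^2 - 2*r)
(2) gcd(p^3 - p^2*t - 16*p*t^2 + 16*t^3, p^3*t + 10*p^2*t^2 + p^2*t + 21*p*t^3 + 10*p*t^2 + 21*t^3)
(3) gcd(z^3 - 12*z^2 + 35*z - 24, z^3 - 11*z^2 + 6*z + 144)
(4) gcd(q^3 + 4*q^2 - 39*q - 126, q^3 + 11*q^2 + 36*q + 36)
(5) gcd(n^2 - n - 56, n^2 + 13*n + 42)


(1) = r^2 + r
(2) = 1
(3) = gcd((z - 8)*(z - 3)*(z - 1), (z - 8)*(z - 6)*(z + 3)) = z - 8
(4) = gcd((q - 6)*(q + 3)*(q + 7), (q + 2)*(q + 3)*(q + 6)) = q + 3
(5) = n + 7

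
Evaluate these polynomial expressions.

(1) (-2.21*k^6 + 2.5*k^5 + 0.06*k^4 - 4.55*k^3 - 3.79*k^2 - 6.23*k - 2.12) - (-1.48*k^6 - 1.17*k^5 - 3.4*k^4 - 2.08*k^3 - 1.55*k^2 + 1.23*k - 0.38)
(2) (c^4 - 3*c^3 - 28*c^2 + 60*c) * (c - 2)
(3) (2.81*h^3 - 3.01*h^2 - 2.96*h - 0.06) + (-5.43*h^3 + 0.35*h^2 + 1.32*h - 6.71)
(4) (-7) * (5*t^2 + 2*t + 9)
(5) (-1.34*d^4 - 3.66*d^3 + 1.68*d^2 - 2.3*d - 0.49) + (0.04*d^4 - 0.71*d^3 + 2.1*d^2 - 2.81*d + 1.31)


(1) = -0.73*k^6 + 3.67*k^5 + 3.46*k^4 - 2.47*k^3 - 2.24*k^2 - 7.46*k - 1.74
(2) = c^5 - 5*c^4 - 22*c^3 + 116*c^2 - 120*c
(3) = -2.62*h^3 - 2.66*h^2 - 1.64*h - 6.77
(4) = -35*t^2 - 14*t - 63
(5) = -1.3*d^4 - 4.37*d^3 + 3.78*d^2 - 5.11*d + 0.82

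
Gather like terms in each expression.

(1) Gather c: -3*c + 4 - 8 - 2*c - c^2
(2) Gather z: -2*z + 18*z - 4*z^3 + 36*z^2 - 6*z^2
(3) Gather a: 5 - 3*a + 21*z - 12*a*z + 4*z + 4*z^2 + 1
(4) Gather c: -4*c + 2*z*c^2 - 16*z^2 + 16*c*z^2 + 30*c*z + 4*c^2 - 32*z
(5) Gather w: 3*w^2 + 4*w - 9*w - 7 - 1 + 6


(1) = -c^2 - 5*c - 4
(2) = -4*z^3 + 30*z^2 + 16*z
(3) = a*(-12*z - 3) + 4*z^2 + 25*z + 6
(4) = c^2*(2*z + 4) + c*(16*z^2 + 30*z - 4) - 16*z^2 - 32*z
(5) = 3*w^2 - 5*w - 2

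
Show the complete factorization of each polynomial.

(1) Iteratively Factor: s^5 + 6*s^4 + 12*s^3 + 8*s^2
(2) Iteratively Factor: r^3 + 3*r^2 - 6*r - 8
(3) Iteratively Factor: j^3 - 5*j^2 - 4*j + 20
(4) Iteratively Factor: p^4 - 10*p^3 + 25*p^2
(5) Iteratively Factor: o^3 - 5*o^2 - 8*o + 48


(1) = (s)*(s^4 + 6*s^3 + 12*s^2 + 8*s) = s*(s + 2)*(s^3 + 4*s^2 + 4*s) = s*(s + 2)^2*(s^2 + 2*s) = s*(s + 2)^3*(s)
(2) = (r - 2)*(r^2 + 5*r + 4) = (r - 2)*(r + 1)*(r + 4)
(3) = (j + 2)*(j^2 - 7*j + 10) = (j - 2)*(j + 2)*(j - 5)
(4) = (p)*(p^3 - 10*p^2 + 25*p) = p*(p - 5)*(p^2 - 5*p) = p*(p - 5)^2*(p)
(5) = (o - 4)*(o^2 - o - 12) = (o - 4)^2*(o + 3)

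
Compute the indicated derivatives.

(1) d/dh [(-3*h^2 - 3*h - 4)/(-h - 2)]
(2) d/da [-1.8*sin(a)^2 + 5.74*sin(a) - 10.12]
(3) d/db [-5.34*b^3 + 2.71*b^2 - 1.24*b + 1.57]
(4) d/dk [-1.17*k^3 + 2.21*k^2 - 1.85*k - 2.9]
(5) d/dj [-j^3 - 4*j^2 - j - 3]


(1) = (3*h^2 + 12*h + 2)/(h^2 + 4*h + 4)
(2) = (5.74 - 3.6*sin(a))*cos(a)
(3) = -16.02*b^2 + 5.42*b - 1.24
(4) = -3.51*k^2 + 4.42*k - 1.85
(5) = -3*j^2 - 8*j - 1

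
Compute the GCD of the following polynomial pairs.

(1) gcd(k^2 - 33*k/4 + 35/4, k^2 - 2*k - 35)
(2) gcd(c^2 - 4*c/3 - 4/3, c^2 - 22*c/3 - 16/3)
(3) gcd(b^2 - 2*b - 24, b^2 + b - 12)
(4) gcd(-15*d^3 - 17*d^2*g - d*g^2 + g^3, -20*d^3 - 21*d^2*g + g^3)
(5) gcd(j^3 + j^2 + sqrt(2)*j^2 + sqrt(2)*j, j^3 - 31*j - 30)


(1) = k - 7
(2) = c + 2/3
(3) = b + 4
(4) = gcd((-5*d + g)*(d + g)*(3*d + g), (-5*d + g)*(d + g)*(4*d + g)) = 5*d^2 + 4*d*g - g^2
(5) = gcd(j*(j + 1)*(j + sqrt(2)), (j - 6)*(j + 1)*(j + 5)) = j + 1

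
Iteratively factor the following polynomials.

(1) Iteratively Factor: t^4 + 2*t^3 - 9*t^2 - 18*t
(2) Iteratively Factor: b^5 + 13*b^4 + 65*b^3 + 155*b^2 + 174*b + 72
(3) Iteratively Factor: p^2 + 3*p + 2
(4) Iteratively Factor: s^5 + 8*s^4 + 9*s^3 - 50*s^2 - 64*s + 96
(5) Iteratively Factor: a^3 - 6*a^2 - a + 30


(1) = (t + 2)*(t^3 - 9*t) = t*(t + 2)*(t^2 - 9) = t*(t + 2)*(t + 3)*(t - 3)
(2) = (b + 3)*(b^4 + 10*b^3 + 35*b^2 + 50*b + 24) = (b + 3)^2*(b^3 + 7*b^2 + 14*b + 8) = (b + 3)^2*(b + 4)*(b^2 + 3*b + 2) = (b + 2)*(b + 3)^2*(b + 4)*(b + 1)
(3) = (p + 1)*(p + 2)
(4) = (s + 3)*(s^4 + 5*s^3 - 6*s^2 - 32*s + 32) = (s + 3)*(s + 4)*(s^3 + s^2 - 10*s + 8) = (s + 3)*(s + 4)^2*(s^2 - 3*s + 2) = (s - 2)*(s + 3)*(s + 4)^2*(s - 1)
(5) = (a - 5)*(a^2 - a - 6) = (a - 5)*(a - 3)*(a + 2)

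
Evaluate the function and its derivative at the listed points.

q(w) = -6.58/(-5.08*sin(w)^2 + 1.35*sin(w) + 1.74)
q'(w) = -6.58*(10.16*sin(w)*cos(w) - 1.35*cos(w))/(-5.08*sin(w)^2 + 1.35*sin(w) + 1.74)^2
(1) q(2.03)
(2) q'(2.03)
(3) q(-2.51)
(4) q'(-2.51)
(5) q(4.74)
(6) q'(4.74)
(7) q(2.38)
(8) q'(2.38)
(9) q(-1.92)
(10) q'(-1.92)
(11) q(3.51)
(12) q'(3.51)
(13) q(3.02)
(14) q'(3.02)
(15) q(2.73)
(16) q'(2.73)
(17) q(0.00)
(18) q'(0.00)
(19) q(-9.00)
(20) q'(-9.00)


(1) = 5.81
(2) = 17.66
(3) = 7.95
(4) = -56.92
(5) = 1.40
(6) = 0.10
(7) = -26.06
(8) = 422.90
(9) = 1.64
(10) = -1.52
(11) = -11.06
(12) = -86.86
(13) = -3.60
(14) = -0.23
(15) = -4.49
(16) = 7.61
(17) = -3.78
(18) = 2.93
(19) = -20.51
(20) = -322.48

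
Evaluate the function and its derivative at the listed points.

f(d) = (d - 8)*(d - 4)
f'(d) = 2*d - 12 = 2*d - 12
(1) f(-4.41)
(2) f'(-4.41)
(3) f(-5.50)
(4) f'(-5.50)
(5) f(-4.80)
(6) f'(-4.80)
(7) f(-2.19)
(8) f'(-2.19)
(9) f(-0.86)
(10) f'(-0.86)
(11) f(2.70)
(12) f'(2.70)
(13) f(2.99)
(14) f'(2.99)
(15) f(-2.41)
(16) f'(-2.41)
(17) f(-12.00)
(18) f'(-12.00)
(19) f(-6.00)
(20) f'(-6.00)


(1) = 104.37
(2) = -20.82
(3) = 128.25
(4) = -23.00
(5) = 112.64
(6) = -21.60
(7) = 63.08
(8) = -16.38
(9) = 43.06
(10) = -13.72
(11) = 6.89
(12) = -6.60
(13) = 5.06
(14) = -6.02
(15) = 66.73
(16) = -16.82
(17) = 320.00
(18) = -36.00
(19) = 140.00
(20) = -24.00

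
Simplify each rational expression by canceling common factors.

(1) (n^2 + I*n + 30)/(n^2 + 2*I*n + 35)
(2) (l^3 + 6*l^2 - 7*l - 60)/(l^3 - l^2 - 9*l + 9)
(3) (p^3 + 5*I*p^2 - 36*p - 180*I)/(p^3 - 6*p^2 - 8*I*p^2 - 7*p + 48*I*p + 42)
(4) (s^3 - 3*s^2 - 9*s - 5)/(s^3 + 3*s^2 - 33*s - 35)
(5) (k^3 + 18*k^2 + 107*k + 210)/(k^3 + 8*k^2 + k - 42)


(1) = (n + 6*I)/(n + 7*I)
(2) = (l^2 + 9*l + 20)/(l^2 + 2*l - 3)
(3) = (p^2 + p*(6 + 5*I) + 30*I)/(p^2 - 8*I*p - 7)
(4) = (s + 1)/(s + 7)
(5) = (k^2 + 11*k + 30)/(k^2 + k - 6)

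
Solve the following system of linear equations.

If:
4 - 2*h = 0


Then:
h = 2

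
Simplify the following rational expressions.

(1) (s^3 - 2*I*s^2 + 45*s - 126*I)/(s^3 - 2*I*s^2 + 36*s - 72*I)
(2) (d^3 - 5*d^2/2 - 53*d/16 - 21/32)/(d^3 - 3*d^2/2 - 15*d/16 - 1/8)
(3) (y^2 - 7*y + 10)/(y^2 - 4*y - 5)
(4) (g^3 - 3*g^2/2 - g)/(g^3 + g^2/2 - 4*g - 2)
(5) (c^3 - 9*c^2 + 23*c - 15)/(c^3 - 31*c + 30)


(1) = (s^2 + 4*I*s + 21)/(s^2 + 4*I*s + 12)
(2) = (8*d^2 - 22*d - 21)/(8*d^2 - 14*d - 4)
(3) = (y - 2)/(y + 1)
(4) = g/(g + 2)
(5) = (c - 3)/(c + 6)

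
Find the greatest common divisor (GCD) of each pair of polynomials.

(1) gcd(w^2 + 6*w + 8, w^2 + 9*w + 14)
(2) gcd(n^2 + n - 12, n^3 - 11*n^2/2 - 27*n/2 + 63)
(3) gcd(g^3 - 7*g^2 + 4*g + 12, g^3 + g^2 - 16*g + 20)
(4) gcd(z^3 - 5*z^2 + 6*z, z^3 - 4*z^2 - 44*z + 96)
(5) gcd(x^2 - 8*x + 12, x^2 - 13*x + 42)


(1) = w + 2
(2) = n - 3
(3) = gcd((g - 6)*(g - 2)*(g + 1), (g - 2)^2*(g + 5)) = g - 2
(4) = z - 2
(5) = x - 6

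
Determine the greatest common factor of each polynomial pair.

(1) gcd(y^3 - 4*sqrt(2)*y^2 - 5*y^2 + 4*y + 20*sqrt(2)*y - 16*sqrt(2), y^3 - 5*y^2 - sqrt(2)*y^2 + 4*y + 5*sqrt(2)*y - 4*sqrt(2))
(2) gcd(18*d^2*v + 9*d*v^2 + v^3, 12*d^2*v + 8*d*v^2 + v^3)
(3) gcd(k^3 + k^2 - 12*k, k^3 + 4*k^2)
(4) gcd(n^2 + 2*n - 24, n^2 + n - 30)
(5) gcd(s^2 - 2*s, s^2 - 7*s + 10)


(1) = y^2 - 5*y + 4
(2) = gcd(v*(3*d + v)*(6*d + v), v*(2*d + v)*(6*d + v)) = 6*d*v + v^2
(3) = k^2 + 4*k
(4) = gcd((n - 4)*(n + 6), (n - 5)*(n + 6)) = n + 6
(5) = s - 2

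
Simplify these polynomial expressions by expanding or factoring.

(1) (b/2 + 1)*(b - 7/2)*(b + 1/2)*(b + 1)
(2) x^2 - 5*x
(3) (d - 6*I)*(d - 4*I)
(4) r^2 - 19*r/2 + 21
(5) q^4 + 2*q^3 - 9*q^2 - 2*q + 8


(1) = b^4/2 - 35*b^2/8 - 45*b/8 - 7/4
(2) = x*(x - 5)
(3) = d^2 - 10*I*d - 24
(4) = (r - 6)*(r - 7/2)
(5) = (q - 2)*(q - 1)*(q + 1)*(q + 4)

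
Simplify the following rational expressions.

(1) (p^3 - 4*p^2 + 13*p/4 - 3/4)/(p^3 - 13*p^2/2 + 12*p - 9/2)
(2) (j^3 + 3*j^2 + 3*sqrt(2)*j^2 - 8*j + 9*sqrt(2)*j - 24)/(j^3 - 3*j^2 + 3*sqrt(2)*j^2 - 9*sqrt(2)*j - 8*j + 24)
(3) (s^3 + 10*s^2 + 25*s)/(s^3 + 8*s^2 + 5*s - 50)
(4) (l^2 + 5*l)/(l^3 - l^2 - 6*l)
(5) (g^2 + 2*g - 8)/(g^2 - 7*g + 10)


(1) = (2*p - 1)/(2*p - 6)
(2) = (j + 3)/(j - 3)
(3) = s/(s - 2)
(4) = (l + 5)/(l^2 - l - 6)
(5) = (g + 4)/(g - 5)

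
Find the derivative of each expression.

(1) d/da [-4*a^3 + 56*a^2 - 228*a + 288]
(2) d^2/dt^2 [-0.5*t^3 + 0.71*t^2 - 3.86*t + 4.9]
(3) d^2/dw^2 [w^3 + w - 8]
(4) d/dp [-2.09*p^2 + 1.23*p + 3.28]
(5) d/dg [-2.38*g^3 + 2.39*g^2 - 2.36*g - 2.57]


(1) = -12*a^2 + 112*a - 228
(2) = 1.42 - 3.0*t
(3) = 6*w
(4) = 1.23 - 4.18*p
(5) = -7.14*g^2 + 4.78*g - 2.36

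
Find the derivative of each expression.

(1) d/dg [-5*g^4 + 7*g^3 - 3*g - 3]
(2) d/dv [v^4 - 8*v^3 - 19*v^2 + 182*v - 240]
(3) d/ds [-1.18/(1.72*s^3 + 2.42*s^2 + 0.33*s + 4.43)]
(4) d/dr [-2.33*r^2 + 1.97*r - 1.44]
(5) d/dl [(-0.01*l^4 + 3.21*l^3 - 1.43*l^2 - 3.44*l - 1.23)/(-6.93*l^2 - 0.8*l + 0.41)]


(1) = -20*g^3 + 21*g^2 - 3
(2) = 4*v^3 - 24*v^2 - 38*v + 182
(3) = (6.0888*s^2 + 5.7112*s + 0.3894)/(1.72*s^3 + 2.42*s^2 + 0.33*s + 4.43)^2
(4) = 1.97 - 4.66*r
(5) = (0.1386*l^5 - 22.2213*l^4 - 5.1524*l^3 - 18.7469*l^2 - 18.2204*l - 2.3944)/(48.0249*l^4 + 11.088*l^3 - 5.0426*l^2 - 0.656*l + 0.1681)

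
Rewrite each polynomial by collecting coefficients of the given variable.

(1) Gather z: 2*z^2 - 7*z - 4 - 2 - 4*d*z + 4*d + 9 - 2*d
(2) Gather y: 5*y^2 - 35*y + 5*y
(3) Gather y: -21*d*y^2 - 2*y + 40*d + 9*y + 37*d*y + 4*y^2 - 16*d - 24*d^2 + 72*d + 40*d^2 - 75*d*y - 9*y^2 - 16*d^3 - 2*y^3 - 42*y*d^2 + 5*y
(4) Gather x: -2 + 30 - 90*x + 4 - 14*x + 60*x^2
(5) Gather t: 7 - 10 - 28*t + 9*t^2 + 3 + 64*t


(1) = 2*d + 2*z^2 + z*(-4*d - 7) + 3
(2) = 5*y^2 - 30*y
(3) = -16*d^3 + 16*d^2 + 96*d - 2*y^3 + y^2*(-21*d - 5) + y*(-42*d^2 - 38*d + 12)
(4) = 60*x^2 - 104*x + 32
(5) = 9*t^2 + 36*t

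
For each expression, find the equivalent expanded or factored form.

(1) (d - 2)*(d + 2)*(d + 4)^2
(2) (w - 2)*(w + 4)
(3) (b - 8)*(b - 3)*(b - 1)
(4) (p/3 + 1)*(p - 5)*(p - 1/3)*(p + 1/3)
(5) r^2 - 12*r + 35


(1) = d^4 + 8*d^3 + 12*d^2 - 32*d - 64
(2) = w^2 + 2*w - 8
(3) = b^3 - 12*b^2 + 35*b - 24
(4) = p^4/3 - 2*p^3/3 - 136*p^2/27 + 2*p/27 + 5/9
(5) = (r - 7)*(r - 5)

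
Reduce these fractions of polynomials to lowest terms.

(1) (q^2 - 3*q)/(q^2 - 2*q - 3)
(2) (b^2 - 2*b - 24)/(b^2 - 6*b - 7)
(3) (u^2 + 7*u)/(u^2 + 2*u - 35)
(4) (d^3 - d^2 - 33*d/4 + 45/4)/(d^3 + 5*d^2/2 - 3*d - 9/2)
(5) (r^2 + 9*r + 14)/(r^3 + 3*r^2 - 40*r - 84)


(1) = q/(q + 1)
(2) = (b^2 - 2*b - 24)/(b^2 - 6*b - 7)
(3) = u/(u - 5)
(4) = (2*d - 5)/(2*d + 2)
(5) = 1/(r - 6)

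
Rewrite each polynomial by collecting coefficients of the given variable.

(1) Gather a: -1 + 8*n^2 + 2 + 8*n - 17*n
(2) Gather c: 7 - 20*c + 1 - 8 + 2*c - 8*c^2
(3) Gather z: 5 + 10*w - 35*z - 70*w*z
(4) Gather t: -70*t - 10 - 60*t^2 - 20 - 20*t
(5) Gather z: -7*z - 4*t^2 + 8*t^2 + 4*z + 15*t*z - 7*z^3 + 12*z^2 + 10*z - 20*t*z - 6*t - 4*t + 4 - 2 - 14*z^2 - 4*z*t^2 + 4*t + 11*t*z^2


(1) = 8*n^2 - 9*n + 1
(2) = -8*c^2 - 18*c
(3) = 10*w + z*(-70*w - 35) + 5
(4) = -60*t^2 - 90*t - 30
(5) = 4*t^2 - 6*t - 7*z^3 + z^2*(11*t - 2) + z*(-4*t^2 - 5*t + 7) + 2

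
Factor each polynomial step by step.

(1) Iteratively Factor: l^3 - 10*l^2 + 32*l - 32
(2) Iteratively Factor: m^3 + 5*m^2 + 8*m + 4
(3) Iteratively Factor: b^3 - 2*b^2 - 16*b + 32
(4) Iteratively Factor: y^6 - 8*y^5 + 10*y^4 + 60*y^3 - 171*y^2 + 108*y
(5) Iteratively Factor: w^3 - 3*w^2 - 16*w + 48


(1) = (l - 4)*(l^2 - 6*l + 8) = (l - 4)^2*(l - 2)
(2) = (m + 1)*(m^2 + 4*m + 4) = (m + 1)*(m + 2)*(m + 2)
(3) = (b - 2)*(b^2 - 16) = (b - 4)*(b - 2)*(b + 4)
(4) = (y - 3)*(y^5 - 5*y^4 - 5*y^3 + 45*y^2 - 36*y) = (y - 3)^2*(y^4 - 2*y^3 - 11*y^2 + 12*y) = (y - 3)^2*(y - 1)*(y^3 - y^2 - 12*y) = y*(y - 3)^2*(y - 1)*(y^2 - y - 12) = y*(y - 3)^2*(y - 1)*(y + 3)*(y - 4)
(5) = (w - 4)*(w^2 + w - 12) = (w - 4)*(w - 3)*(w + 4)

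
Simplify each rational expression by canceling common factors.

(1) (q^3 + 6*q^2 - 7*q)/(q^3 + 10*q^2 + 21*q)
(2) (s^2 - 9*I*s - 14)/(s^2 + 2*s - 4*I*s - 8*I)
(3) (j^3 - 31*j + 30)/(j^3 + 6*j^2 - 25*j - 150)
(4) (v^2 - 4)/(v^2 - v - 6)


(1) = (q - 1)/(q + 3)
(2) = (s^2 - 9*I*s - 14)/(s^2 + s*(2 - 4*I) - 8*I)
(3) = (j - 1)/(j + 5)
(4) = (v - 2)/(v - 3)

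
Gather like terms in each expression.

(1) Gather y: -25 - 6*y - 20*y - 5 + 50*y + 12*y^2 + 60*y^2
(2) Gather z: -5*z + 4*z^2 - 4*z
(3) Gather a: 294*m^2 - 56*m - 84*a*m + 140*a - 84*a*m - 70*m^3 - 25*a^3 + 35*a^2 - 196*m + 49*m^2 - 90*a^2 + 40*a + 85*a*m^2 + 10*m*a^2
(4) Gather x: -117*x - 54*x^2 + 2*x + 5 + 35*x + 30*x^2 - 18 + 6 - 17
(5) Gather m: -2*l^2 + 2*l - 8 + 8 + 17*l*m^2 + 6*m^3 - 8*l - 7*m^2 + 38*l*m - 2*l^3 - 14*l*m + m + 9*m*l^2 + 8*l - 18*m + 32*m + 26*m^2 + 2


(1) = 72*y^2 + 24*y - 30
(2) = 4*z^2 - 9*z
(3) = -25*a^3 + a^2*(10*m - 55) + a*(85*m^2 - 168*m + 180) - 70*m^3 + 343*m^2 - 252*m
(4) = -24*x^2 - 80*x - 24
(5) = -2*l^3 - 2*l^2 + 2*l + 6*m^3 + m^2*(17*l + 19) + m*(9*l^2 + 24*l + 15) + 2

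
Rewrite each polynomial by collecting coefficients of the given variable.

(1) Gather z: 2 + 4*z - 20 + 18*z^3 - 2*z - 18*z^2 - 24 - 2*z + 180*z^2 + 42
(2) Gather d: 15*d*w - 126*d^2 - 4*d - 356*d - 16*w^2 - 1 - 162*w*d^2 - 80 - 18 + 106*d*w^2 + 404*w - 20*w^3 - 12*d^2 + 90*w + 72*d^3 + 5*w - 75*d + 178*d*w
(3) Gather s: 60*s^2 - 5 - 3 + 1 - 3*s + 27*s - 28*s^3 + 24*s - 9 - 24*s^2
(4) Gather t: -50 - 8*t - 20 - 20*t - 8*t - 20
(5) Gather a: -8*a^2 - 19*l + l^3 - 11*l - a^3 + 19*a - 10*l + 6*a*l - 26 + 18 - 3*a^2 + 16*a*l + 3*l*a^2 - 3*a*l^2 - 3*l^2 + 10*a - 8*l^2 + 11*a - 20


(1) = 18*z^3 + 162*z^2
(2) = 72*d^3 + d^2*(-162*w - 138) + d*(106*w^2 + 193*w - 435) - 20*w^3 - 16*w^2 + 499*w - 99
(3) = -28*s^3 + 36*s^2 + 48*s - 16
(4) = -36*t - 90
(5) = -a^3 + a^2*(3*l - 11) + a*(-3*l^2 + 22*l + 40) + l^3 - 11*l^2 - 40*l - 28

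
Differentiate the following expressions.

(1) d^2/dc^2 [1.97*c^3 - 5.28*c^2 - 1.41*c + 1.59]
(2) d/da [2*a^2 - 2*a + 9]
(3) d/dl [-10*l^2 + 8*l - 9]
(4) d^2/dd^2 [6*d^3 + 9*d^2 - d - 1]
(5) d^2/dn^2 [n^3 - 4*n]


(1) = 11.82*c - 10.56
(2) = 4*a - 2
(3) = 8 - 20*l
(4) = 36*d + 18
(5) = 6*n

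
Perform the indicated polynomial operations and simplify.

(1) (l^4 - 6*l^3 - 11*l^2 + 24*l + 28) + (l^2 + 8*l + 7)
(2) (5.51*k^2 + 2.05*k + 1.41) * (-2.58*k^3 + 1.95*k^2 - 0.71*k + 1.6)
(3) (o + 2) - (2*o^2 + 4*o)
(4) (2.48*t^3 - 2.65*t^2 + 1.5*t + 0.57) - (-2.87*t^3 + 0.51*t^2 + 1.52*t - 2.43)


(1) = l^4 - 6*l^3 - 10*l^2 + 32*l + 35
(2) = -14.2158*k^5 + 5.4555*k^4 - 3.5524*k^3 + 10.11*k^2 + 2.2789*k + 2.256
(3) = -2*o^2 - 3*o + 2
(4) = 5.35*t^3 - 3.16*t^2 - 0.02*t + 3.0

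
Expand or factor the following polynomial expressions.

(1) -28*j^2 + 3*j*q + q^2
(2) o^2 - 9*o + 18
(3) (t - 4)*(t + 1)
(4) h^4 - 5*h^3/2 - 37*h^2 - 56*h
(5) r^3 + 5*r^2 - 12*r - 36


(1) = (-4*j + q)*(7*j + q)
(2) = (o - 6)*(o - 3)
(3) = t^2 - 3*t - 4
(4) = h*(h - 8)*(h + 2)*(h + 7/2)
(5) = (r - 3)*(r + 2)*(r + 6)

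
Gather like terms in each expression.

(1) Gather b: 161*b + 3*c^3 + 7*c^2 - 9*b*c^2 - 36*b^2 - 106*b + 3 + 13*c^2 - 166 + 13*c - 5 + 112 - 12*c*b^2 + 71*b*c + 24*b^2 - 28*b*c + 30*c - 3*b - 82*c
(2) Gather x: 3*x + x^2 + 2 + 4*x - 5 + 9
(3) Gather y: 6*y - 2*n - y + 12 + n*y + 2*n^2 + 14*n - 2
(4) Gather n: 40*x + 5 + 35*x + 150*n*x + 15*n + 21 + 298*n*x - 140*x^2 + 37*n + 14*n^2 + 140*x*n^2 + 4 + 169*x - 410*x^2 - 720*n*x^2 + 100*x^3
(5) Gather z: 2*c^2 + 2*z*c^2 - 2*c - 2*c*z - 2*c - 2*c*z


(1) = b^2*(-12*c - 12) + b*(-9*c^2 + 43*c + 52) + 3*c^3 + 20*c^2 - 39*c - 56
(2) = x^2 + 7*x + 6
(3) = 2*n^2 + 12*n + y*(n + 5) + 10
(4) = n^2*(140*x + 14) + n*(-720*x^2 + 448*x + 52) + 100*x^3 - 550*x^2 + 244*x + 30
(5) = 2*c^2 - 4*c + z*(2*c^2 - 4*c)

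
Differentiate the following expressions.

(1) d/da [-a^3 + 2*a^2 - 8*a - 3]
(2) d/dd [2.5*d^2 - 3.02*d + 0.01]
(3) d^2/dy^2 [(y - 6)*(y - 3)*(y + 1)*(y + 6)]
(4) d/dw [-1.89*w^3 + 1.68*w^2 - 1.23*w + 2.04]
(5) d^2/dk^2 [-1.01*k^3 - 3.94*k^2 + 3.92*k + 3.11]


(1) = -3*a^2 + 4*a - 8
(2) = 5.0*d - 3.02
(3) = 12*y^2 - 12*y - 78
(4) = -5.67*w^2 + 3.36*w - 1.23
(5) = -6.06*k - 7.88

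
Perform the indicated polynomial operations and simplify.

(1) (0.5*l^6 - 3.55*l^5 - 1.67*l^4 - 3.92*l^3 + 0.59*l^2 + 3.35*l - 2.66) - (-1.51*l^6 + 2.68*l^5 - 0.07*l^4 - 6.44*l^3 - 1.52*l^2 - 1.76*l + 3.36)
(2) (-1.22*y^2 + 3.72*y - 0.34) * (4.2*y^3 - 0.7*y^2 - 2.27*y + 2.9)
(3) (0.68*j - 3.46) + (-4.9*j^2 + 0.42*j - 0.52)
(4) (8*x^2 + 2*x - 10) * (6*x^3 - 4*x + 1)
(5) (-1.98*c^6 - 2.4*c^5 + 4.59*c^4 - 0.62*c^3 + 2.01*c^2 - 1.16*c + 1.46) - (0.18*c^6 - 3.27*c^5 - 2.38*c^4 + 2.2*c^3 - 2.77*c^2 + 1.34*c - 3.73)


(1) = 2.01*l^6 - 6.23*l^5 - 1.6*l^4 + 2.52*l^3 + 2.11*l^2 + 5.11*l - 6.02
(2) = -5.124*y^5 + 16.478*y^4 - 1.2626*y^3 - 11.7444*y^2 + 11.5598*y - 0.986
(3) = -4.9*j^2 + 1.1*j - 3.98
(4) = 48*x^5 + 12*x^4 - 92*x^3 + 42*x - 10
(5) = -2.16*c^6 + 0.87*c^5 + 6.97*c^4 - 2.82*c^3 + 4.78*c^2 - 2.5*c + 5.19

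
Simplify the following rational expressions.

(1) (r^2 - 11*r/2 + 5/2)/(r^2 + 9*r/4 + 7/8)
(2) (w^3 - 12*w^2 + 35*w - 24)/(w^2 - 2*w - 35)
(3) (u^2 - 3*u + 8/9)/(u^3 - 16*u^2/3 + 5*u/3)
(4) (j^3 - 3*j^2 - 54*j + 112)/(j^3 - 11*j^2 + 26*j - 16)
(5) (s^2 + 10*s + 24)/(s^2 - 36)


(1) = (8*r^2 - 44*r + 20)/(8*r^2 + 18*r + 7)
(2) = (w^3 - 12*w^2 + 35*w - 24)/(w^2 - 2*w - 35)
(3) = (3*u - 8)/(3*u^2 - 15*u)
(4) = (j + 7)/(j - 1)
(5) = (s + 4)/(s - 6)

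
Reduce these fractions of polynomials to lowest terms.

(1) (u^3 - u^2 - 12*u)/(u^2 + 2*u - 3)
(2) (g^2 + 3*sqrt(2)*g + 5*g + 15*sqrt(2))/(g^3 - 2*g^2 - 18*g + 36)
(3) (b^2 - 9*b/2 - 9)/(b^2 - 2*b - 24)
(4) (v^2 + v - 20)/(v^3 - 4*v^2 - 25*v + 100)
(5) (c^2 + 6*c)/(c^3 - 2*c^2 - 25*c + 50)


(1) = (u^2 - 4*u)/(u - 1)
(2) = (g + 5)/(g^2 + g*(-3*sqrt(2) - 2) + 6*sqrt(2))
(3) = (2*b + 3)/(2*b + 8)
(4) = 1/(v - 5)
(5) = (c^2 + 6*c)/(c^3 - 2*c^2 - 25*c + 50)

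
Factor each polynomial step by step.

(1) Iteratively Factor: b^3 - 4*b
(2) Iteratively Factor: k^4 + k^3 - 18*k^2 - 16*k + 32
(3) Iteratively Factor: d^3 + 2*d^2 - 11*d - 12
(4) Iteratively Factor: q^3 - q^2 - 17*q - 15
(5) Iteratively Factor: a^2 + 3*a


(1) = (b)*(b^2 - 4) = b*(b + 2)*(b - 2)
(2) = (k + 2)*(k^3 - k^2 - 16*k + 16) = (k - 4)*(k + 2)*(k^2 + 3*k - 4) = (k - 4)*(k + 2)*(k + 4)*(k - 1)
(3) = (d + 1)*(d^2 + d - 12) = (d + 1)*(d + 4)*(d - 3)
(4) = (q - 5)*(q^2 + 4*q + 3) = (q - 5)*(q + 3)*(q + 1)
(5) = (a + 3)*(a)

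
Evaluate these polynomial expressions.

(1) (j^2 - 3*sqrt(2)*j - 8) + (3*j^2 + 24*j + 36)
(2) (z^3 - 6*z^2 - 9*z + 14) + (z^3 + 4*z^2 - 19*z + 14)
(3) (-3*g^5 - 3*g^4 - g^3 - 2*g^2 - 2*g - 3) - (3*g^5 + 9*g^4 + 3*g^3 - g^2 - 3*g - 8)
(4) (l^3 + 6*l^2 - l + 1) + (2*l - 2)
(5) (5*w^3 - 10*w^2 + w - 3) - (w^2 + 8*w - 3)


(1) = 4*j^2 - 3*sqrt(2)*j + 24*j + 28
(2) = 2*z^3 - 2*z^2 - 28*z + 28
(3) = -6*g^5 - 12*g^4 - 4*g^3 - g^2 + g + 5
(4) = l^3 + 6*l^2 + l - 1
(5) = 5*w^3 - 11*w^2 - 7*w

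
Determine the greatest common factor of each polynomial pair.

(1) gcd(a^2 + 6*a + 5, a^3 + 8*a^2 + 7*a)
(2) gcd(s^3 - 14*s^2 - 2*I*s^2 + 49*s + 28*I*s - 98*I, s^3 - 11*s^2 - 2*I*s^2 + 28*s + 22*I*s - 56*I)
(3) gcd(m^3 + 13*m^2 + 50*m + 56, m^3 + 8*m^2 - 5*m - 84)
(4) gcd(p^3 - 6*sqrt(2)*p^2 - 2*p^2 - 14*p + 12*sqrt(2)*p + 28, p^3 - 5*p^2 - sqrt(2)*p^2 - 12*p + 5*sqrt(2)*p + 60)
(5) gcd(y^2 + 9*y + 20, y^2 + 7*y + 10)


(1) = gcd((a + 1)*(a + 5), a*(a + 1)*(a + 7)) = a + 1
(2) = gcd((s - 7)^2*(s - 2*I), (s - 7)*(s - 4)*(s - 2*I)) = s^2 + s*(-7 - 2*I) + 14*I
(3) = m^2 + 11*m + 28
(4) = gcd((p - 2)*(p - 7*sqrt(2))*(p + sqrt(2)), (p - 5)*(p - 3*sqrt(2))*(p + 2*sqrt(2))) = 1
(5) = y + 5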